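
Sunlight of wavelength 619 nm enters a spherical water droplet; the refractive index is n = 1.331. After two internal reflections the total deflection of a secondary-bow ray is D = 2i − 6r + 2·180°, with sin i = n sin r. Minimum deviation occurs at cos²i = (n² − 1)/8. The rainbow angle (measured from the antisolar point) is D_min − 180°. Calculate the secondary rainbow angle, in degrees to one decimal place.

cos²i = (1.77156 − 1)/8 = 0.09645; i = arccos(0.31056) = 71.907°.
sin r = sin 71.907°/1.331 = 0.71417; r = 45.575°.
D_min = 2·71.907° − 6·45.575° + 360° = 230.365°.
Rainbow angle = D_min − 180° = 50.365°.

50.4°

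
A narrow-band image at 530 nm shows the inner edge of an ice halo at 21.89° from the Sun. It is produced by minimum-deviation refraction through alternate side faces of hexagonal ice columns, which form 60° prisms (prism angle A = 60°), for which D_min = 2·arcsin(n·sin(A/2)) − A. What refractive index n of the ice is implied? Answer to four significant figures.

1.311

Rearranging: n = sin((D_min + A)/2) / sin(A/2).
(D_min + A)/2 = (21.89° + 60°)/2 = 40.945°.
n = sin 40.945° / sin 30° = 0.6553 / 0.5000 = 1.3107.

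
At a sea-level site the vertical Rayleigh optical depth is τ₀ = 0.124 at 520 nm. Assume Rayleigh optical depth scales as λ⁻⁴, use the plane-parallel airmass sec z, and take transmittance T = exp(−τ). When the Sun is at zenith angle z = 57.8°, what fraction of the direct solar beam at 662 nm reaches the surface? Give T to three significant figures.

0.915

sec 57.8° = 1.8766.
τ = 0.124 × (520/662)⁴ × 1.8766 = 0.124 × 0.3807 × 1.8766 = 0.0886.
T = exp(−0.0886) = 0.9152.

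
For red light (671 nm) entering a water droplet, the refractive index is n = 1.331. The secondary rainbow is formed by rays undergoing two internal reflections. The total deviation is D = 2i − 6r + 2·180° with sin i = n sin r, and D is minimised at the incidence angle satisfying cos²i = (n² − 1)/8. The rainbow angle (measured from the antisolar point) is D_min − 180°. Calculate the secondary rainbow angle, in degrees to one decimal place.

cos²i = (1.77156 − 1)/8 = 0.09645; i = arccos(0.31056) = 71.907°.
sin r = sin 71.907°/1.331 = 0.71417; r = 45.575°.
D_min = 2·71.907° − 6·45.575° + 360° = 230.365°.
Rainbow angle = D_min − 180° = 50.365°.

50.4°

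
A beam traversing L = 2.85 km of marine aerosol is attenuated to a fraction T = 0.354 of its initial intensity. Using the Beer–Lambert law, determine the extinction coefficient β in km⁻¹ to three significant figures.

0.364 km⁻¹

Beer–Lambert: T = exp(−βL) ⇒ β = −ln(T)/L = −ln(0.354)/2.85 = 1.0385/2.85 = 0.3644 km⁻¹.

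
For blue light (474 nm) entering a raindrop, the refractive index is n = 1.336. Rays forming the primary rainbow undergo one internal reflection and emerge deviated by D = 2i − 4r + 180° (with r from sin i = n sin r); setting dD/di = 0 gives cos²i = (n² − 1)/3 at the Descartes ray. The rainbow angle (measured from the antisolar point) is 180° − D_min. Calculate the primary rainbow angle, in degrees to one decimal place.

cos²i = (1.78490 − 1)/3 = 0.26163; i = arccos(0.51150) = 59.236°.
sin r = sin 59.236°/1.336 = 0.64318; r = 40.029°.
D_min = 2·59.236° − 4·40.029° + 180° = 138.356°.
Rainbow angle = 180° − D_min = 41.644°.

41.6°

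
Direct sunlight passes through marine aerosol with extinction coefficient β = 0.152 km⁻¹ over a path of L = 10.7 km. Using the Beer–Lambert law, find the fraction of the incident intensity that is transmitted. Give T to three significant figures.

0.197

τ = β·L = 0.152 × 10.7 = 1.6264.
T = exp(−1.6264) = 0.1966.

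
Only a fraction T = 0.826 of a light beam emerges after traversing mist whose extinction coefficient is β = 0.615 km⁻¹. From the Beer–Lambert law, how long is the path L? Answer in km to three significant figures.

0.311 km

Beer–Lambert: T = exp(−βL) ⇒ L = −ln(T)/β = −ln(0.826)/0.615 = 0.1912/0.615 = 0.3108 km.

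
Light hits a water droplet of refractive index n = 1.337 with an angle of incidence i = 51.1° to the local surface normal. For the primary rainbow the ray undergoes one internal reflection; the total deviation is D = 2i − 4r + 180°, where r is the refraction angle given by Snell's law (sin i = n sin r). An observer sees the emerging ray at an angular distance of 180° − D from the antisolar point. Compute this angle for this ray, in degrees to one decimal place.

sin r = sin 51.1° / 1.337 = 0.7782/1.337 = 0.5821; r = 35.60°.
D = 2·51.1° − 4·35.60° + 180° = 102.20° − 142.39° + 180° = 139.81°.
Angle from antisolar point = 180° − D = 40.19°.

40.2°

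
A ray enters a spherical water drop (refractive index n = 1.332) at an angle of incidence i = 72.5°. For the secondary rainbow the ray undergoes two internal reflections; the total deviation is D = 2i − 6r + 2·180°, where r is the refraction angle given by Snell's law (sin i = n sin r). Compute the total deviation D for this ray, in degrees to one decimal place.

230.6°

sin r = sin 72.5° / 1.332 = 0.9537/1.332 = 0.7160; r = 45.73°.
D = 2·72.5° − 6·45.73° + 2·180° = 145.00° − 274.35° + 360° = 230.65°.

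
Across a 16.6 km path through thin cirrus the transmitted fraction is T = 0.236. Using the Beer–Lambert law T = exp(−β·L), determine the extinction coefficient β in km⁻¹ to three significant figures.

0.0870 km⁻¹

Beer–Lambert: T = exp(−βL) ⇒ β = −ln(T)/L = −ln(0.236)/16.6 = 1.4439/16.6 = 0.08698 km⁻¹.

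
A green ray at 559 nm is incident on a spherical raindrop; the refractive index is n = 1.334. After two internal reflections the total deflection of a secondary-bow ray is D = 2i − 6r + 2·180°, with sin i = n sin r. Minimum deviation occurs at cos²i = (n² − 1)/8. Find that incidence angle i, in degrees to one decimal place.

71.8°

cos²i = (1.334² − 1)/8 = (1.77956 − 1)/8 = 0.09744.
cos i = 0.31216, so i = 71.810°.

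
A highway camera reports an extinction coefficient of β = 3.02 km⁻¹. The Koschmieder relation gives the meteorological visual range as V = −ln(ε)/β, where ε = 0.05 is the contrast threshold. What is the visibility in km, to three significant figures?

V = −ln(0.05) / 3.02 = 2.996 / 3.02 = 0.9920 km.

0.992 km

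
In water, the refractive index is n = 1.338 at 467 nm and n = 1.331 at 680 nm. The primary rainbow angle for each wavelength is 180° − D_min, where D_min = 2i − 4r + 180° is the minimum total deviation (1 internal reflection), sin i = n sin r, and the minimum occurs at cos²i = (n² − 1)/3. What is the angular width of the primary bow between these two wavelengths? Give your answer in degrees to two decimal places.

1.01°

At 467 nm (n = 1.338): cos²i = 0.26341 → i = 59.120°, r = 39.899°, D_min = 138.643°, rainbow angle = 41.357°.
At 680 nm (n = 1.331): cos²i = 0.25719 → i = 59.527°, r = 40.356°, D_min = 137.630°, rainbow angle = 42.370°.
Angular width = |41.357° − 42.370°| = 1.013°.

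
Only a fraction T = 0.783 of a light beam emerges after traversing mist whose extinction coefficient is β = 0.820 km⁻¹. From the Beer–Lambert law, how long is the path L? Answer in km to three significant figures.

Beer–Lambert: T = exp(−βL) ⇒ L = −ln(T)/β = −ln(0.783)/0.820 = 0.2446/0.820 = 0.2983 km.

0.298 km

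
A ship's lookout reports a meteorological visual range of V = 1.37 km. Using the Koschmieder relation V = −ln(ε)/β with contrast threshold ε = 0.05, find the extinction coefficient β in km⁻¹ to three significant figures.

2.19 km⁻¹

β = −ln(0.05) / V = 2.996 / 1.37 = 2.1867 km⁻¹.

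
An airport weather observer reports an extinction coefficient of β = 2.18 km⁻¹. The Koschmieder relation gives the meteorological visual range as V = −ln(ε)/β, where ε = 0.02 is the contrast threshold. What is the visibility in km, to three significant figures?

1.79 km

V = −ln(0.02) / 2.18 = 3.912 / 2.18 = 1.7945 km.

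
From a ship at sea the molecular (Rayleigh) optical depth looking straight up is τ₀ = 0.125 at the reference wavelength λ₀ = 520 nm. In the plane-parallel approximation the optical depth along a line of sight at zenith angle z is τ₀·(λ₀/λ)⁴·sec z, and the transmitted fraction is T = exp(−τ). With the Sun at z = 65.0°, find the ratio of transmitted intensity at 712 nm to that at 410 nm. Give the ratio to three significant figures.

Airmass: sec 65.0° = 2.3662.
τ(712 nm) = 0.125 × (520/712)⁴ × 2.3662 = 0.125 × 0.2845 × 2.3662 = 0.0842.
τ(410 nm) = 0.125 × (520/410)⁴ × 2.3662 = 0.125 × 2.5875 × 2.3662 = 0.7653.
T(712)/T(410) = exp(τ_B − τ_A) = exp(0.6812) = 1.9762.

1.98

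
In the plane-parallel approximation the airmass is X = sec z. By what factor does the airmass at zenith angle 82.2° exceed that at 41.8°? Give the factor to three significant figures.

5.49

X(82.2°)/X(41.8°) = sec 82.2° / sec 41.8° = cos 41.8° / cos 82.2° = 0.7455/0.1357 = 5.4929.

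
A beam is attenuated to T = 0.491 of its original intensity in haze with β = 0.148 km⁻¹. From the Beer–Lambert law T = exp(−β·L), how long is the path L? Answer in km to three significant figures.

4.81 km

Beer–Lambert: T = exp(−βL) ⇒ L = −ln(T)/β = −ln(0.491)/0.148 = 0.7113/0.148 = 4.806 km.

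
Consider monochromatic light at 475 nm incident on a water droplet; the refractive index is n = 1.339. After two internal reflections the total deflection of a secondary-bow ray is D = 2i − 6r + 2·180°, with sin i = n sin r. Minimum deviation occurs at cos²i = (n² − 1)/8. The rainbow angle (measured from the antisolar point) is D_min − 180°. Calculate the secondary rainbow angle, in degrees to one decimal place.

cos²i = (1.79292 − 1)/8 = 0.09912; i = arccos(0.31483) = 71.650°.
sin r = sin 71.650°/1.339 = 0.70885; r = 45.141°.
D_min = 2·71.650° − 6·45.141° + 360° = 232.451°.
Rainbow angle = D_min − 180° = 52.451°.

52.5°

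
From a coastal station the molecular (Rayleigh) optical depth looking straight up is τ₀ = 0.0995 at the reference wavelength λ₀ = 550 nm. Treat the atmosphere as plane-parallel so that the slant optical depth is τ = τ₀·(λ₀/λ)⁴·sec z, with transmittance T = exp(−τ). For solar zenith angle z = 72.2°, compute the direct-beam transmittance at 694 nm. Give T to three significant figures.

0.880

sec 72.2° = 3.2712.
τ = 0.0995 × (550/694)⁴ × 3.2712 = 0.0995 × 0.3945 × 3.2712 = 0.1284.
T = exp(−0.1284) = 0.8795.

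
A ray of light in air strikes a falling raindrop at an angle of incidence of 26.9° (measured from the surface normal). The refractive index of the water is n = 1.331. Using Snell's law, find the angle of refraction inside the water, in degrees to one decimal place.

19.9°

Snell: sin θ_r = sin θ_i / n = sin 26.9° / 1.331 = 0.4524 / 1.331 = 0.3399.
θ_r = arcsin(0.3399) = 19.87°.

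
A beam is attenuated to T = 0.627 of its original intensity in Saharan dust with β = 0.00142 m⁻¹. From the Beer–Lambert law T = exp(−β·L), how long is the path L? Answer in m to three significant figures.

329 m

Beer–Lambert: T = exp(−βL) ⇒ L = −ln(T)/β = −ln(0.627)/0.00142 = 0.4668/0.00142 = 328.7 m.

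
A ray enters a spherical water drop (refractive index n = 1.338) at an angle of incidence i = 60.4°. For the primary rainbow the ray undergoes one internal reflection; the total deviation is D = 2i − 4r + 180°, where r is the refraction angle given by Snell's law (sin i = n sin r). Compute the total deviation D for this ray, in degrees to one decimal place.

sin r = sin 60.4° / 1.338 = 0.8695/1.338 = 0.6498; r = 40.53°.
D = 2·60.4° − 4·40.53° + 180° = 120.80° − 162.12° + 180° = 138.68°.

138.7°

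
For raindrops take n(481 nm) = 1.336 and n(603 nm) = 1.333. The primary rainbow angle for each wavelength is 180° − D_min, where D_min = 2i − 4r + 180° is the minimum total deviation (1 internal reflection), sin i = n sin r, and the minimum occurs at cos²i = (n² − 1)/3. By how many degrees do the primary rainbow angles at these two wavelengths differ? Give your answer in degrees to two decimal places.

0.43°

At 481 nm (n = 1.336): cos²i = 0.26163 → i = 59.236°, r = 40.029°, D_min = 138.356°, rainbow angle = 41.644°.
At 603 nm (n = 1.333): cos²i = 0.25896 → i = 59.410°, r = 40.225°, D_min = 137.922°, rainbow angle = 42.078°.
Angular width = |41.644° − 42.078°| = 0.434°.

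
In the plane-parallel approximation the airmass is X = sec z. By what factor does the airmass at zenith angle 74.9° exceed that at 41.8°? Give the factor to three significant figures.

X(74.9°)/X(41.8°) = sec 74.9° / sec 41.8° = cos 41.8° / cos 74.9° = 0.7455/0.2605 = 2.8617.

2.86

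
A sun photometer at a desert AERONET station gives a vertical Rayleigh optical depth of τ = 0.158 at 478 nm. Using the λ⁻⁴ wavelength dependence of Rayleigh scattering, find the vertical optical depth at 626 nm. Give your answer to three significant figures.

τ(626 nm) = τ(478 nm) × (478/626)⁴ = 0.158 × (0.7636)⁴ = 0.158 × 0.3399 = 0.0537.

0.0537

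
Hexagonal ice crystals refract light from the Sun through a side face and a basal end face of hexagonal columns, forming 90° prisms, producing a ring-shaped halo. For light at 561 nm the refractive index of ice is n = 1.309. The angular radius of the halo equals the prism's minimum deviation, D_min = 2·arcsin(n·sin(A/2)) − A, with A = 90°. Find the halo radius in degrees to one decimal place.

n·sin(A/2) = 1.309 × sin 45° = 1.309 × 0.7071 = 0.9256.
D_min = 2·arcsin(0.9256) − 90° = 2 × 67.759° − 90° = 45.519°.

45.5°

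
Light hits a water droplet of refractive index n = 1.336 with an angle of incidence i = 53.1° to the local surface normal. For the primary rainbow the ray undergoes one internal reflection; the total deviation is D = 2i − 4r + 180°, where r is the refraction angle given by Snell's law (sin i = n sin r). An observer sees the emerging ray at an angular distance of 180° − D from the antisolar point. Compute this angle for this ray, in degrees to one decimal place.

sin r = sin 53.1° / 1.336 = 0.7997/1.336 = 0.5986; r = 36.77°.
D = 2·53.1° − 4·36.77° + 180° = 106.20° − 147.07° + 180° = 139.13°.
Angle from antisolar point = 180° − D = 40.87°.

40.9°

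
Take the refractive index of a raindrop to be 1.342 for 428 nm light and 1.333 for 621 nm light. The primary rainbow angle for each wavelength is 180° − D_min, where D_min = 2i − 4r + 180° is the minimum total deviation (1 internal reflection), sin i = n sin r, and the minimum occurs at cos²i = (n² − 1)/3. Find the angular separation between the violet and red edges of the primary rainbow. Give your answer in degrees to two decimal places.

At 428 nm (n = 1.342): cos²i = 0.26699 → i = 58.888°, r = 39.641°, D_min = 139.213°, rainbow angle = 40.787°.
At 621 nm (n = 1.333): cos²i = 0.25896 → i = 59.410°, r = 40.225°, D_min = 137.922°, rainbow angle = 42.078°.
Angular width = |40.787° − 42.078°| = 1.291°.

1.29°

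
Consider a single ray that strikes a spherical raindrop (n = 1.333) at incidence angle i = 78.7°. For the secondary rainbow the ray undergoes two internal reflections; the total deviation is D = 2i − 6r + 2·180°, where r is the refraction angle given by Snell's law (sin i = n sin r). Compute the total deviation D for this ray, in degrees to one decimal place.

sin r = sin 78.7° / 1.333 = 0.9806/1.333 = 0.7356; r = 47.36°.
D = 2·78.7° − 6·47.36° + 2·180° = 157.40° − 284.17° + 360° = 233.23°.

233.2°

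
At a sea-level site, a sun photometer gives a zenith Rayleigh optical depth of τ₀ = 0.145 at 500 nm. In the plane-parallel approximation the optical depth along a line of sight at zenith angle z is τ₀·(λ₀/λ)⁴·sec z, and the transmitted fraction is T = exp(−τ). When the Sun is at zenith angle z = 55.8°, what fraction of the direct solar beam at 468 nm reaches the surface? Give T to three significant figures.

0.715

sec 55.8° = 1.7791.
τ = 0.145 × (500/468)⁴ × 1.7791 = 0.145 × 1.3029 × 1.7791 = 0.3361.
T = exp(−0.3361) = 0.7146.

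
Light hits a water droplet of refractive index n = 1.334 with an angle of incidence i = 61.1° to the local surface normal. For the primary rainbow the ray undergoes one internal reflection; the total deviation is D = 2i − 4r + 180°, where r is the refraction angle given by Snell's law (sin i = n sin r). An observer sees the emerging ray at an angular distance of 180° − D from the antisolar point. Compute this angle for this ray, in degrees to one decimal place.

sin r = sin 61.1° / 1.334 = 0.8755/1.334 = 0.6563; r = 41.02°.
D = 2·61.1° − 4·41.02° + 180° = 122.20° − 164.06° + 180° = 138.14°.
Angle from antisolar point = 180° − D = 41.86°.

41.9°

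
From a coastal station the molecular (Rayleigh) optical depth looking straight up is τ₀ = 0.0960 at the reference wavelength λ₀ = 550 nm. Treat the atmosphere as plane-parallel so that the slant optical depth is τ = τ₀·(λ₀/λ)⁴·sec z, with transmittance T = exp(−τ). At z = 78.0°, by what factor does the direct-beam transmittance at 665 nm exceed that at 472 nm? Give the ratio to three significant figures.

Airmass: sec 78.0° = 4.8097.
τ(665 nm) = 0.0960 × (550/665)⁴ × 4.8097 = 0.0960 × 0.4679 × 4.8097 = 0.2161.
τ(472 nm) = 0.0960 × (550/472)⁴ × 4.8097 = 0.0960 × 1.8437 × 4.8097 = 0.8513.
T(665)/T(472) = exp(τ_B − τ_A) = exp(0.6352) = 1.8875.

1.89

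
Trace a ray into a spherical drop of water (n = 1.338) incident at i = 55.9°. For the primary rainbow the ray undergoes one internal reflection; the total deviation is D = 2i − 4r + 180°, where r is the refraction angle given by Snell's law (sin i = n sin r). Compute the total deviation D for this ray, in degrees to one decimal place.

138.9°

sin r = sin 55.9° / 1.338 = 0.8281/1.338 = 0.6189; r = 38.23°.
D = 2·55.9° − 4·38.23° + 180° = 111.80° − 152.94° + 180° = 138.86°.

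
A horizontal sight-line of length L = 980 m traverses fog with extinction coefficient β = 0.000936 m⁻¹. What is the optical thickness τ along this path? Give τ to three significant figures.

τ = β·L = 0.000936 × 980 = 0.9173.

0.917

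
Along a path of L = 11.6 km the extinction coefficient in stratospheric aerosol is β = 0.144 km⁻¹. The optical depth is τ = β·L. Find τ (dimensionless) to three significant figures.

τ = β·L = 0.144 × 11.6 = 1.6704.

1.67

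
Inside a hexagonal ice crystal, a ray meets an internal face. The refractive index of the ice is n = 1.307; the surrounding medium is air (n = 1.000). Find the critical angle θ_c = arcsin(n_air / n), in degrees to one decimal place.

49.9°

sin θ_c = n_air / n = 1.000 / 1.307 = 0.7651.
θ_c = arcsin(0.7651) = 49.92°.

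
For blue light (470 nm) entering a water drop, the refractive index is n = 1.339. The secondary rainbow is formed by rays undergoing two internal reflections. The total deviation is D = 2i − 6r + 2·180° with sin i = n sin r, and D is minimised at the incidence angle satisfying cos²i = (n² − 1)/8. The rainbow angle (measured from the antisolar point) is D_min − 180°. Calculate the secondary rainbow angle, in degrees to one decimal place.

52.5°

cos²i = (1.79292 − 1)/8 = 0.09912; i = arccos(0.31483) = 71.650°.
sin r = sin 71.650°/1.339 = 0.70885; r = 45.141°.
D_min = 2·71.650° − 6·45.141° + 360° = 232.451°.
Rainbow angle = D_min − 180° = 52.451°.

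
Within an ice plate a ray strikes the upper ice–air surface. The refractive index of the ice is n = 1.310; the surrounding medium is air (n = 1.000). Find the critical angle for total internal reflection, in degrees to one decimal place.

49.8°

sin θ_c = n_air / n = 1.000 / 1.310 = 0.7634.
θ_c = arcsin(0.7634) = 49.76°.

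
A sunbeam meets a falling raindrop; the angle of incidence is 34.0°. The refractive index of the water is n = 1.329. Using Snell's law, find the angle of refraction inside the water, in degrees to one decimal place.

24.9°

Snell: sin θ_r = sin θ_i / n = sin 34.0° / 1.329 = 0.5592 / 1.329 = 0.4208.
θ_r = arcsin(0.4208) = 24.88°.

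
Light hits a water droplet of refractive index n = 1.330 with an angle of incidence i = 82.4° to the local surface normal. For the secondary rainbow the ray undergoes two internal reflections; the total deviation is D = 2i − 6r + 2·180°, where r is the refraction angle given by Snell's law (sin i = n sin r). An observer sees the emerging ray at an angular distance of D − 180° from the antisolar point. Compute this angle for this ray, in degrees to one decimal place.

sin r = sin 82.4° / 1.330 = 0.9912/1.330 = 0.7453; r = 48.18°.
D = 2·82.4° − 6·48.18° + 2·180° = 164.80° − 289.10° + 360° = 235.70°.
Angle from antisolar point = D − 180° = 55.70°.

55.7°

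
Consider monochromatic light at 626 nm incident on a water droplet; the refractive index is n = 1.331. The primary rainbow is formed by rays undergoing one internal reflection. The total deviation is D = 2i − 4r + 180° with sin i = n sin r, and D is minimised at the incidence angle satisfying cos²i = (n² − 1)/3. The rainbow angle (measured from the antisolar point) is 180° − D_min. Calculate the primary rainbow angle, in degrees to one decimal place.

cos²i = (1.77156 − 1)/3 = 0.25719; i = arccos(0.50714) = 59.527°.
sin r = sin 59.527°/1.331 = 0.64753; r = 40.356°.
D_min = 2·59.527° − 4·40.356° + 180° = 137.630°.
Rainbow angle = 180° − D_min = 42.370°.

42.4°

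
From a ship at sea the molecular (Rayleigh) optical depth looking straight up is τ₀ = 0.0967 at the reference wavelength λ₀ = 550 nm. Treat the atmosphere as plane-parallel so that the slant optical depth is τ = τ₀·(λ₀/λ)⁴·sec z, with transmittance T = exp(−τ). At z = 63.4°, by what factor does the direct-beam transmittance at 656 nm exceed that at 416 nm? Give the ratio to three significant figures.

Airmass: sec 63.4° = 2.2333.
τ(656 nm) = 0.0967 × (550/656)⁴ × 2.2333 = 0.0967 × 0.4941 × 2.2333 = 0.1067.
τ(416 nm) = 0.0967 × (550/416)⁴ × 2.2333 = 0.0967 × 3.0555 × 2.2333 = 0.6599.
T(656)/T(416) = exp(τ_B − τ_A) = exp(0.5532) = 1.7387.

1.74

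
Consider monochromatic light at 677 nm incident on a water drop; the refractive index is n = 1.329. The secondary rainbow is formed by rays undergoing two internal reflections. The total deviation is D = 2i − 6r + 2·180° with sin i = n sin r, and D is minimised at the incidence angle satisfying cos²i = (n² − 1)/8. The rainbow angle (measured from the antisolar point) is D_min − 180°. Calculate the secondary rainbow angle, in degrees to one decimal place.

cos²i = (1.76624 − 1)/8 = 0.09578; i = arccos(0.30948) = 71.972°.
sin r = sin 71.972°/1.329 = 0.71550; r = 45.685°.
D_min = 2·71.972° − 6·45.685° + 360° = 229.837°.
Rainbow angle = D_min − 180° = 49.837°.

49.8°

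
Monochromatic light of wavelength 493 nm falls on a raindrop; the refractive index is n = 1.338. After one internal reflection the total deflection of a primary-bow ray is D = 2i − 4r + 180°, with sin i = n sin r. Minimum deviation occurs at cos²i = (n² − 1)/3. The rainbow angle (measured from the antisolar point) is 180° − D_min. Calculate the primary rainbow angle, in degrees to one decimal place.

41.4°

cos²i = (1.79024 − 1)/3 = 0.26341; i = arccos(0.51324) = 59.120°.
sin r = sin 59.120°/1.338 = 0.64144; r = 39.899°.
D_min = 2·59.120° − 4·39.899° + 180° = 138.643°.
Rainbow angle = 180° − D_min = 41.357°.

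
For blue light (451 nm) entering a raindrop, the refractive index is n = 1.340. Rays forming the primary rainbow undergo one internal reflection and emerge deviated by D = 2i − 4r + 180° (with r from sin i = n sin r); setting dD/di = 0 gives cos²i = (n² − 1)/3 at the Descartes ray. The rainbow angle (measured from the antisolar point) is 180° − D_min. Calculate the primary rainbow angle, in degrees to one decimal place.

cos²i = (1.79560 − 1)/3 = 0.26520; i = arccos(0.51498) = 59.004°.
sin r = sin 59.004°/1.340 = 0.63971; r = 39.770°.
D_min = 2·59.004° − 4·39.770° + 180° = 138.929°.
Rainbow angle = 180° − D_min = 41.071°.

41.1°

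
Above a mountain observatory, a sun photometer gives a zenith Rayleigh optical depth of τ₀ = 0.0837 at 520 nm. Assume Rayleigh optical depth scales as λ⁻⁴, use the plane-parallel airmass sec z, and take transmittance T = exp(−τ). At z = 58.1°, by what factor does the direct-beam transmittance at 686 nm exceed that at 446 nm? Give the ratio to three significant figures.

1.27

Airmass: sec 58.1° = 1.8924.
τ(686 nm) = 0.0837 × (520/686)⁴ × 1.8924 = 0.0837 × 0.3302 × 1.8924 = 0.0523.
τ(446 nm) = 0.0837 × (520/446)⁴ × 1.8924 = 0.0837 × 1.8479 × 1.8924 = 0.2927.
T(686)/T(446) = exp(τ_B − τ_A) = exp(0.2404) = 1.2718.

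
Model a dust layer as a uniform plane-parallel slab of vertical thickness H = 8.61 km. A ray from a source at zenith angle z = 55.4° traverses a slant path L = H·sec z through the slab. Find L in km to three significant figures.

15.2 km

sec z = 1/cos 55.4° = 1.7610.
L = 8.61 × 1.7610 = 15.163 km.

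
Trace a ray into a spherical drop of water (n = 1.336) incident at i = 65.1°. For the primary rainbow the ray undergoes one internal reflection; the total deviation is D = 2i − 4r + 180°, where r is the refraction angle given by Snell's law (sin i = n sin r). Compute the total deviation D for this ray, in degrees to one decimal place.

139.2°

sin r = sin 65.1° / 1.336 = 0.9070/1.336 = 0.6789; r = 42.76°.
D = 2·65.1° − 4·42.76° + 180° = 130.20° − 171.04° + 180° = 139.16°.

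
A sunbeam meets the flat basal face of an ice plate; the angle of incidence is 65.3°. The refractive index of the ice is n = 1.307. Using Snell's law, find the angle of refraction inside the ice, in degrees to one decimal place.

44.0°

Snell: sin θ_r = sin θ_i / n = sin 65.3° / 1.307 = 0.9085 / 1.307 = 0.6951.
θ_r = arcsin(0.6951) = 44.04°.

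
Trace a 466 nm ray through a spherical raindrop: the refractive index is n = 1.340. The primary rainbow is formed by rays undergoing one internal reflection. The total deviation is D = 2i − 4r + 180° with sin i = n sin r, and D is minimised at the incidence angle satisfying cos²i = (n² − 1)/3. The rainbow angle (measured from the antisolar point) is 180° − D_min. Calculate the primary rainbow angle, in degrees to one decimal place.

41.1°

cos²i = (1.79560 − 1)/3 = 0.26520; i = arccos(0.51498) = 59.004°.
sin r = sin 59.004°/1.340 = 0.63971; r = 39.770°.
D_min = 2·59.004° − 4·39.770° + 180° = 138.929°.
Rainbow angle = 180° − D_min = 41.071°.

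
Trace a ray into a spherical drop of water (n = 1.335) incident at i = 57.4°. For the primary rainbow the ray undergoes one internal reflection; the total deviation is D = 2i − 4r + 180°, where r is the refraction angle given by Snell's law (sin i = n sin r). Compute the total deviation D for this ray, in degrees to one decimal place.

138.3°

sin r = sin 57.4° / 1.335 = 0.8425/1.335 = 0.6311; r = 39.13°.
D = 2·57.4° − 4·39.13° + 180° = 114.80° − 156.51° + 180° = 138.29°.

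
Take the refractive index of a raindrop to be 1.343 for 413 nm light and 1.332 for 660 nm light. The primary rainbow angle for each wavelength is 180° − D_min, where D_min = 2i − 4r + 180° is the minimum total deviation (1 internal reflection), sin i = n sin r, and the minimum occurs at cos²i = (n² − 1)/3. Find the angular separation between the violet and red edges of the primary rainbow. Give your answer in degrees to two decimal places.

At 413 nm (n = 1.343): cos²i = 0.26788 → i = 58.830°, r = 39.577°, D_min = 139.354°, rainbow angle = 40.646°.
At 660 nm (n = 1.332): cos²i = 0.25807 → i = 59.469°, r = 40.290°, D_min = 137.776°, rainbow angle = 42.224°.
Angular width = |40.646° − 42.224°| = 1.578°.

1.58°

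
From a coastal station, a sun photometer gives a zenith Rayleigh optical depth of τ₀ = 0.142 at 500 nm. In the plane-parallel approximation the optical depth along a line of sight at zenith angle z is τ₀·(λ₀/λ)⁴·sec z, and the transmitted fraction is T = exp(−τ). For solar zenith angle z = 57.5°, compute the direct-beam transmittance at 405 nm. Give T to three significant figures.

0.541

sec 57.5° = 1.8612.
τ = 0.142 × (500/405)⁴ × 1.8612 = 0.142 × 2.3231 × 1.8612 = 0.6139.
T = exp(−0.6139) = 0.5412.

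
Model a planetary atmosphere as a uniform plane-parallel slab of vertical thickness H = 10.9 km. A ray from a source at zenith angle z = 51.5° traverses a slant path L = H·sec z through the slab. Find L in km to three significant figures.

sec z = 1/cos 51.5° = 1.6064.
L = 10.9 × 1.6064 = 17.510 km.

17.5 km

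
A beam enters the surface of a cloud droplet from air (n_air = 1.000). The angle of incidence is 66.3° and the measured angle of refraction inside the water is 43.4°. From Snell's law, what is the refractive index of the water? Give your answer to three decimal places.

1.333

n = sin θ_i / sin θ_r = sin 66.3° / sin 43.4° = 0.9157 / 0.6871 = 1.3327.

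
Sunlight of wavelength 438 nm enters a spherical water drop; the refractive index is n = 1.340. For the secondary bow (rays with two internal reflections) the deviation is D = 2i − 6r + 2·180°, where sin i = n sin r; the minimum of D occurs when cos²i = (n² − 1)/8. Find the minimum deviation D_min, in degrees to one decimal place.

cos²i = (1.79560 − 1)/8 = 0.09945; i = arccos(0.31536) = 71.618°.
sin r = sin 71.618°/1.340 = 0.70819; r = 45.088°.
D_min = 2·71.618° − 6·45.088° + 360° = 232.709°.

232.7°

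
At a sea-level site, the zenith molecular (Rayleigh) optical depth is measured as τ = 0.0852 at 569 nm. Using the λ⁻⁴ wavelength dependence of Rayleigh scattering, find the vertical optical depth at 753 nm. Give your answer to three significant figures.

0.0278

τ(753 nm) = τ(569 nm) × (569/753)⁴ = 0.0852 × (0.7556)⁴ = 0.0852 × 0.3260 = 0.0278.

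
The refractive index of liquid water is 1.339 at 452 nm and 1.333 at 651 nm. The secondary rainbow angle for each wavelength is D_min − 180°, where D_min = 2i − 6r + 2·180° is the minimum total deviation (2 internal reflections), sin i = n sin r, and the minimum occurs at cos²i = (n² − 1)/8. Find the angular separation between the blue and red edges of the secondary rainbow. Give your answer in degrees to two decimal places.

1.56°

At 452 nm (n = 1.339): cos²i = 0.09912 → i = 71.650°, r = 45.141°, D_min = 232.451°, rainbow angle = 52.451°.
At 651 nm (n = 1.333): cos²i = 0.09711 → i = 71.843°, r = 45.466°, D_min = 230.891°, rainbow angle = 50.891°.
Angular width = |52.451° − 50.891°| = 1.560°.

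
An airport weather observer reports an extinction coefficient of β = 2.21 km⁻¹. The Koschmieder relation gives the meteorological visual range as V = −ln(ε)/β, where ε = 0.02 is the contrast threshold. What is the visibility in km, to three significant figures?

1.77 km

V = −ln(0.02) / 2.21 = 3.912 / 2.21 = 1.7701 km.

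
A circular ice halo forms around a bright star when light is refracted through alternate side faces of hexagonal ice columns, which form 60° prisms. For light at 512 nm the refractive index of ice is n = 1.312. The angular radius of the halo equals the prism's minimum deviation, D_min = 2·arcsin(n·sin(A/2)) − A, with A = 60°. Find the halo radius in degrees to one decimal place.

22.0°

n·sin(A/2) = 1.312 × sin 30° = 1.312 × 0.5000 = 0.6560.
D_min = 2·arcsin(0.6560) − 60° = 2 × 40.996° − 60° = 21.991°.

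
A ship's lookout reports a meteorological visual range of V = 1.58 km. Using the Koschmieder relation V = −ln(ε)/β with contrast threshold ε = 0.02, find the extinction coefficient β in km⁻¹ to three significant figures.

β = −ln(0.02) / V = 3.912 / 1.58 = 2.4760 km⁻¹.

2.48 km⁻¹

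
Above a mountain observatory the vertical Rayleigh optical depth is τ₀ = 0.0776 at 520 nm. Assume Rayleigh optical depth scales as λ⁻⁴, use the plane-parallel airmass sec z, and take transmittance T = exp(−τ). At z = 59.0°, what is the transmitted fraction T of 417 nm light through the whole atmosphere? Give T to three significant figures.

sec 59.0° = 1.9416.
τ = 0.0776 × (520/417)⁴ × 1.9416 = 0.0776 × 2.4181 × 1.9416 = 0.3643.
T = exp(−0.3643) = 0.6947.

0.695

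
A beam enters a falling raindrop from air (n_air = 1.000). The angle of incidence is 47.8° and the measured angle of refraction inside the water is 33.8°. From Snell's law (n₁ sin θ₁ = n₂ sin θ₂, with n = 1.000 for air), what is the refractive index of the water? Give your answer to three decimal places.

1.332

n = sin θ_i / sin θ_r = sin 47.8° / sin 33.8° = 0.7408 / 0.5563 = 1.3317.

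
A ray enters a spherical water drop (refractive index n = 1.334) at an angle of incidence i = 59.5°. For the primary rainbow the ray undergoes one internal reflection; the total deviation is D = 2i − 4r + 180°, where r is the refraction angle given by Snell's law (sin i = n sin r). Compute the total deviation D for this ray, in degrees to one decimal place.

sin r = sin 59.5° / 1.334 = 0.8616/1.334 = 0.6459; r = 40.23°.
D = 2·59.5° − 4·40.23° + 180° = 119.00° − 160.93° + 180° = 138.07°.

138.1°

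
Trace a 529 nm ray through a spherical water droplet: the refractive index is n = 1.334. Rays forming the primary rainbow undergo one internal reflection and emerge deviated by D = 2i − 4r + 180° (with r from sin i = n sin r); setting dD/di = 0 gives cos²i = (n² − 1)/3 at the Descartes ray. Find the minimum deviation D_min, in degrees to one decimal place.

138.1°

cos²i = (1.77956 − 1)/3 = 0.25985; i = arccos(0.50976) = 59.352°.
sin r = sin 59.352°/1.334 = 0.64492; r = 40.159°.
D_min = 2·59.352° − 4·40.159° + 180° = 138.067°.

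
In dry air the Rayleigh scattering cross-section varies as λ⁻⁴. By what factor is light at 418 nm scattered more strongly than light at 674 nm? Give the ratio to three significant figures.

6.76

Rayleigh scattering ∝ λ⁻⁴, so the ratio of coefficients is the inverse fourth power of the wavelength ratio.
σ(418)/σ(674) = (674/418)⁴ = (1.6124)⁴ = 6.76.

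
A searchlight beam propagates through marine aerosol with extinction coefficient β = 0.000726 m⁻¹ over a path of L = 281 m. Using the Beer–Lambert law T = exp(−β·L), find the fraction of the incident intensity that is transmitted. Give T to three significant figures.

τ = β·L = 0.000726 × 281 = 0.2040.
T = exp(−0.2040) = 0.8155.

0.815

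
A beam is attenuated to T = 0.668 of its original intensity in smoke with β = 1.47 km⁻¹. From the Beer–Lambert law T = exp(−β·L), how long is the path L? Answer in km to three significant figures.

0.274 km

Beer–Lambert: T = exp(−βL) ⇒ L = −ln(T)/β = −ln(0.668)/1.47 = 0.4035/1.47 = 0.2745 km.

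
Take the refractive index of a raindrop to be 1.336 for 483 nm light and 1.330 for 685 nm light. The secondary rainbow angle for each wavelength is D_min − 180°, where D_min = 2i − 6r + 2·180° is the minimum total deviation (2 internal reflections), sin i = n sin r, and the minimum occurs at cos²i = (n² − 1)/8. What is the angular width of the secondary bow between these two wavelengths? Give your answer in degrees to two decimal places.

1.57°

At 483 nm (n = 1.336): cos²i = 0.09811 → i = 71.746°, r = 45.303°, D_min = 231.674°, rainbow angle = 51.674°.
At 685 nm (n = 1.330): cos²i = 0.09611 → i = 71.940°, r = 45.630°, D_min = 230.101°, rainbow angle = 50.101°.
Angular width = |51.674° − 50.101°| = 1.573°.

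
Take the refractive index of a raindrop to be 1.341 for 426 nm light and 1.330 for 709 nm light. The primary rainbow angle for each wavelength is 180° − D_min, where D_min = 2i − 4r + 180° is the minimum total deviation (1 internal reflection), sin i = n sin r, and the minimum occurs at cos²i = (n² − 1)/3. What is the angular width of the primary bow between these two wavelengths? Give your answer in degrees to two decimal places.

1.59°

At 426 nm (n = 1.341): cos²i = 0.26609 → i = 58.946°, r = 39.705°, D_min = 139.071°, rainbow angle = 40.929°.
At 709 nm (n = 1.330): cos²i = 0.25630 → i = 59.585°, r = 40.422°, D_min = 137.484°, rainbow angle = 42.516°.
Angular width = |40.929° − 42.516°| = 1.588°.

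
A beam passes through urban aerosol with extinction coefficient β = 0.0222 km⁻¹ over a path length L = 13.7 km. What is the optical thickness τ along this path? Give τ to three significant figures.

0.304

τ = β·L = 0.0222 × 13.7 = 0.3041.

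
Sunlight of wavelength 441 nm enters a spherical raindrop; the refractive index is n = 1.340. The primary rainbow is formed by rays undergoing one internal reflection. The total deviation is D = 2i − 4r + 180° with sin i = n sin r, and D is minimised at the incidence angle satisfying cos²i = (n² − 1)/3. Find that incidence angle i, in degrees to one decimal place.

59.0°

cos²i = (1.340² − 1)/3 = (1.79560 − 1)/3 = 0.26520.
cos i = 0.51498, so i = 59.004°.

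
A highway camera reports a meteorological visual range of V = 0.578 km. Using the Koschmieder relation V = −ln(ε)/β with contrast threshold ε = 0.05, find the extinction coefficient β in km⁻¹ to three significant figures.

β = −ln(0.05) / V = 2.996 / 0.578 = 5.1829 km⁻¹.

5.18 km⁻¹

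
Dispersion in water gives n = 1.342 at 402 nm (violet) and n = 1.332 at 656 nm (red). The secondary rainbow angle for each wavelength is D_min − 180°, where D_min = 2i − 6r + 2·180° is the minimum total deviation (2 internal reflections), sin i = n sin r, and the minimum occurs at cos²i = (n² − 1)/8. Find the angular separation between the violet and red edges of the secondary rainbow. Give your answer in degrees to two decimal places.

2.59°

At 402 nm (n = 1.342): cos²i = 0.10012 → i = 71.554°, r = 44.981°, D_min = 233.222°, rainbow angle = 53.222°.
At 656 nm (n = 1.332): cos²i = 0.09678 → i = 71.875°, r = 45.520°, D_min = 230.628°, rainbow angle = 50.628°.
Angular width = |53.222° − 50.628°| = 2.594°.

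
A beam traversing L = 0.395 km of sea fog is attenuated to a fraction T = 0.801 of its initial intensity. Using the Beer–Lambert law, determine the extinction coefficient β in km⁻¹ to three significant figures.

0.562 km⁻¹

Beer–Lambert: T = exp(−βL) ⇒ β = −ln(T)/L = −ln(0.801)/0.395 = 0.2219/0.395 = 0.5618 km⁻¹.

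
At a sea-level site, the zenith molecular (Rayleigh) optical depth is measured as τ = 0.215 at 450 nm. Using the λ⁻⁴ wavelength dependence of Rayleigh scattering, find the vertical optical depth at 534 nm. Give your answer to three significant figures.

τ(534 nm) = τ(450 nm) × (450/534)⁴ = 0.215 × (0.8427)⁴ = 0.215 × 0.5043 = 0.1084.

0.108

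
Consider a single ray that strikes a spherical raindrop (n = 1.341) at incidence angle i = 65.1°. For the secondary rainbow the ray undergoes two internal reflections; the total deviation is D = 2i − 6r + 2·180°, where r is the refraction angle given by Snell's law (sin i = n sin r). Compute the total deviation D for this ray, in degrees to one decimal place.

234.8°

sin r = sin 65.1° / 1.341 = 0.9070/1.341 = 0.6764; r = 42.56°.
D = 2·65.1° − 6·42.56° + 2·180° = 130.20° − 255.37° + 360° = 234.83°.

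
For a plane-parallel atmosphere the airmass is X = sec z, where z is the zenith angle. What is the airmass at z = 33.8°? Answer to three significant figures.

1.20

X = sec z = 1/cos 33.8° = 1/0.8310 = 1.2034.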